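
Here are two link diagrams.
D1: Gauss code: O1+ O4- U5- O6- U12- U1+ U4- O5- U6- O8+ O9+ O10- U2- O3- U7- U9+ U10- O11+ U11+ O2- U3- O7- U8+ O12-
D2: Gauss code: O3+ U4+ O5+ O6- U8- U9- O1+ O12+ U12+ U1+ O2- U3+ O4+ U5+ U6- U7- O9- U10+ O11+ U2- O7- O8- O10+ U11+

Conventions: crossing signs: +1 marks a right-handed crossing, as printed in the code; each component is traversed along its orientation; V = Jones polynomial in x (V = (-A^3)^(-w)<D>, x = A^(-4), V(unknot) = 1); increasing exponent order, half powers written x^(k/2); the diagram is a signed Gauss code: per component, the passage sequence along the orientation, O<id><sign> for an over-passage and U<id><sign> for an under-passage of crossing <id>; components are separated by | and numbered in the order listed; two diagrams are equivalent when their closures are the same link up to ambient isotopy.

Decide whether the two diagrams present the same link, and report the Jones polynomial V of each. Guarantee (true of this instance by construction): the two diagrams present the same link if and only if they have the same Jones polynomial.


equivalent: no
V(D1) = x^-8 - 2x^-7 + x^-6 - 2x^-5 + 2x^-4 + x^-2  (w -4, c 12, <D> = A^-4 + 2A^4 - 2A^8 + A^12 - 2A^16 + A^20)
D2 (bracket A^-2 - A^2 + A^6 - A^10 + A^14; 12 crossings at w = +2): V = x^-2 - x^-1 + 1 - x + x^2
why: V(x) takes 2 values over 2 diagrams, fixing the grouping


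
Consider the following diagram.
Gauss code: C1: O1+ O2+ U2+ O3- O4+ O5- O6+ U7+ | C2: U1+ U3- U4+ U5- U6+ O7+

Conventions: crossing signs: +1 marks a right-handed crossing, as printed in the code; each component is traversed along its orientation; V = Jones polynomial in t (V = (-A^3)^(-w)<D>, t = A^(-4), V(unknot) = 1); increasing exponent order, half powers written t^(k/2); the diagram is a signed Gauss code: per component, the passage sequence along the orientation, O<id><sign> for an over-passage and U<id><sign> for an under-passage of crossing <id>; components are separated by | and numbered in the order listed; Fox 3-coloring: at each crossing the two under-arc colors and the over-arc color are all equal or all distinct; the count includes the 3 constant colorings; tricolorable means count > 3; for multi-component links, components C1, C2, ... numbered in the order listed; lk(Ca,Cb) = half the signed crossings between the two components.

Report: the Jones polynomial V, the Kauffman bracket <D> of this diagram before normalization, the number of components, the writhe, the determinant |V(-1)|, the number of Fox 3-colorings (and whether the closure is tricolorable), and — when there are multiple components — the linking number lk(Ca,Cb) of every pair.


V = -t^(1/2) - t^(5/2)
<D> = A^-1 + A^7 (w = +3)
2 components over 7 crossings, w = +3
lk(C1,C2): +1
3 Fox colorings among 3^7, |V(-1)| = 2: not tricolorable
why: the 1 component pair carries total linking +1


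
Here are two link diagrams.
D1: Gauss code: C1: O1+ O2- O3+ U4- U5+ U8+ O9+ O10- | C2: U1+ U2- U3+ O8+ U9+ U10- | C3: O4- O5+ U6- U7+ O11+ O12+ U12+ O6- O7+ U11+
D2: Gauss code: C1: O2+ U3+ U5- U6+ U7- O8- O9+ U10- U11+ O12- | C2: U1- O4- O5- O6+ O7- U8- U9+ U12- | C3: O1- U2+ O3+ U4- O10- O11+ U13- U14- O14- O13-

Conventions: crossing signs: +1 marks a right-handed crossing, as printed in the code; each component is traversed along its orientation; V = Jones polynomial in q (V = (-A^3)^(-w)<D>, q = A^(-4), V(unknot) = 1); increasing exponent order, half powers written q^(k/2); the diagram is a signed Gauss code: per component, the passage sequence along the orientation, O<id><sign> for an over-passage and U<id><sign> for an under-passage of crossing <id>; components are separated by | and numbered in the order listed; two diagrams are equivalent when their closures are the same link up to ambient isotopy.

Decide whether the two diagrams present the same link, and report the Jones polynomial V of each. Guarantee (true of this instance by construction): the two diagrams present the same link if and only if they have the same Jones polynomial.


same link: no
V(D1) = 1 + q + q^2 + q^3  [12 crossings, <D> = 1 + A^4 + A^8 + A^12, w = +4]
D2 (bracket 2A^-12 + A^-4 + A^4; 14 crossings at w = -4): V = q^-4 + q^-2 + 2
note: 2 values of V(q) split the 2 diagrams


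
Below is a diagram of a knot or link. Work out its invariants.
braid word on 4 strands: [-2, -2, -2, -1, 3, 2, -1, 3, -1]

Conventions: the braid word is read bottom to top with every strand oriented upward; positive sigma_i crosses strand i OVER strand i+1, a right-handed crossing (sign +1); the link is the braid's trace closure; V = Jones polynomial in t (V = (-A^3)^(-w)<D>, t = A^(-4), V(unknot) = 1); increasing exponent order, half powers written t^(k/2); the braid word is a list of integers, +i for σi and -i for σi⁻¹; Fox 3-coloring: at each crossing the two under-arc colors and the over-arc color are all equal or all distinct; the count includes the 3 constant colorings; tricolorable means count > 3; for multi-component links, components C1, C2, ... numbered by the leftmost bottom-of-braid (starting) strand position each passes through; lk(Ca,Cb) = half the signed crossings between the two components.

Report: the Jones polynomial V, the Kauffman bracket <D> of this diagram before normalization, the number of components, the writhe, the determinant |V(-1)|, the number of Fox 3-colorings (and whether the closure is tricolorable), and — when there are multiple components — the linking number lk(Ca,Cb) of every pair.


V = t^-7 - 2t^-6 + 2t^-5 - 3t^-4 + 3t^-3 - 2t^-2 + 2t^-1
<D> = -2A^-5 + 2A^-1 - 3A^3 + 3A^7 - 2A^11 + 2A^15 - A^19 (w = -3)
1 component over 9 crossings, w = -3
9 Fox colorings among 3^9, |V(-1)| = 15: tricolorable
why: det 15 = |V(-1)|; divisible by 3, so tricolorable


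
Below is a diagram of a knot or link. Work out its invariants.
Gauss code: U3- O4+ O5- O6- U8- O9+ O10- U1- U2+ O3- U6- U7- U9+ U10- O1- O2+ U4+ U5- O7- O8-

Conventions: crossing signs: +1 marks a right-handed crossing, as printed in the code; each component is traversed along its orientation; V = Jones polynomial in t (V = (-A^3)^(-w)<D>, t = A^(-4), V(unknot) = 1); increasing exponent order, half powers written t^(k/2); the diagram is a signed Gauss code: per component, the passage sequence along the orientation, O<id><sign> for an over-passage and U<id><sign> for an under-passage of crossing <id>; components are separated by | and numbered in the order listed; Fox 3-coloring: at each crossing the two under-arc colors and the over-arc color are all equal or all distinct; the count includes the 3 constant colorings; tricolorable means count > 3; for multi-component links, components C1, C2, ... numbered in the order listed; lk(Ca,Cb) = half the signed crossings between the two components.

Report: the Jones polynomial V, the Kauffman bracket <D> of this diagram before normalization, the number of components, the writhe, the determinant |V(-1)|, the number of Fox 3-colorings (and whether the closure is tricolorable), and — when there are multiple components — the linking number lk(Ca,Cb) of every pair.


V = -t^-4 + t^-3 + t^-1
<D> = A^-8 + 1 - A^4 (w = -4)
1 component over 10 crossings, w = -4
9 Fox colorings among 3^10, |V(-1)| = 3: tricolorable
why: w = -4 shifts under R1 moves; the (-A^3)^(4) factor cancels that in V


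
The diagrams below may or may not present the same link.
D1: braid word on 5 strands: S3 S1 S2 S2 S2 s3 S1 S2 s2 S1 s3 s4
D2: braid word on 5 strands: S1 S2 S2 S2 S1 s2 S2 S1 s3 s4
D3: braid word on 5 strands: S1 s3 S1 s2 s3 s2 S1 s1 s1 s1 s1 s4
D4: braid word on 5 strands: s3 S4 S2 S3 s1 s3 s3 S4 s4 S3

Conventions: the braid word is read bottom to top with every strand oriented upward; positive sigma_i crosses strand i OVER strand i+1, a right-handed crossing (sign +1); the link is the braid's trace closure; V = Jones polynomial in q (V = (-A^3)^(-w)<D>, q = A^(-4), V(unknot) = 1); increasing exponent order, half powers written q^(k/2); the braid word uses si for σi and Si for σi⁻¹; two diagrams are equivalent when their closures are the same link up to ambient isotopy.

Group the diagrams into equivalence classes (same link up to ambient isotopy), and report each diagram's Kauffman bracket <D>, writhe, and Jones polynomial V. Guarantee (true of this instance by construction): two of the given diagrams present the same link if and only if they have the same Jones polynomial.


grouping into links: {D1, D2} | {D3} | {D4}
V(D1) = q^-8 - 2q^-7 + q^-6 - 2q^-5 + 2q^-4 + q^-2  (w -4, c 12, <D> = A^-4 + 2A^4 - 2A^8 + A^12 - 2A^16 + A^20)
V(D2) = q^-8 - 2q^-7 + q^-6 - 2q^-5 + 2q^-4 + q^-2  (w -4, c 10, <D> = A^-4 + 2A^4 - 2A^8 + A^12 - 2A^16 + A^20)
V(D3) = q + q^3 - q^4  (w +6, c 12, <D> = -A^2 + A^6 + A^14)
V(D4) = 1  (w 0, c 10, <D> = 1)
why: V(q) takes 3 values over 4 diagrams, fixing the grouping


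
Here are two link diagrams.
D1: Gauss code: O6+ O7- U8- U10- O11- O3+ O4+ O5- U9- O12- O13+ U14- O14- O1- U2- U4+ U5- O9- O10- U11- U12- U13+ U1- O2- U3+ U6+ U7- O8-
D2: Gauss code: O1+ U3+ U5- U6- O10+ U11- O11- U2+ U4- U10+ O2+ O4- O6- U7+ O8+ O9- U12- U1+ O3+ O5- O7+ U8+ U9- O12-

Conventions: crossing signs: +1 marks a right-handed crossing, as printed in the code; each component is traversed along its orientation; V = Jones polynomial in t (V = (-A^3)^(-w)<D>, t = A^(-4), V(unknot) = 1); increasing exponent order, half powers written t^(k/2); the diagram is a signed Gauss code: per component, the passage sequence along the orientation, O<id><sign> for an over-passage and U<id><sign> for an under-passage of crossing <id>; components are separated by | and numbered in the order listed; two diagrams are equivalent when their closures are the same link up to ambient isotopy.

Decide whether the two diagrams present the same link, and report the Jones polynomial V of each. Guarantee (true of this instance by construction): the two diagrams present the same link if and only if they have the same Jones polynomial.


equivalent: no
D1 (bracket A^-14 - A^-10 + 2A^-6 - A^-2 + A^2 - A^6; 14 crossings at w = -6): V = -t^-6 + t^-5 - t^-4 + 2t^-3 - t^-2 + t^-1
D2 (bracket 1; 12 crossings at w = 0): V = 1
key observation: 2 values of V(t) split the 2 diagrams


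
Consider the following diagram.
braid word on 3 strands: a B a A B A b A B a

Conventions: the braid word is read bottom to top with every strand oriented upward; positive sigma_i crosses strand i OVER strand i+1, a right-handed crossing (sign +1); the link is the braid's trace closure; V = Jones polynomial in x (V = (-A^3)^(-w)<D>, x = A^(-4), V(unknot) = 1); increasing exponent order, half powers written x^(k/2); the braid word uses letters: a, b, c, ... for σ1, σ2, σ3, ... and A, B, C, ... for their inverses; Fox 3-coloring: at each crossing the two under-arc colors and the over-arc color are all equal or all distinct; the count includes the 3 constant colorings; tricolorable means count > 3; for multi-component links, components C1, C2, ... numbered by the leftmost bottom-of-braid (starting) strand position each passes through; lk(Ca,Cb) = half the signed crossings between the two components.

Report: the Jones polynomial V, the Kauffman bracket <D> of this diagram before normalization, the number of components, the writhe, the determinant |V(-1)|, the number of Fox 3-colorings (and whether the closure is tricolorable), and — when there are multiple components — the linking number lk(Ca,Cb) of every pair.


Jones polynomial: V(x) = -x^-5 + x^-4 - x^-3 + 2x^-2 - x^-1 + 2 - x
<D> = -A^-10 + 2A^-6 - A^-2 + 2A^2 - A^6 + A^10 - A^14; writhe -2
components 1, writhe -2 (10 crossings)
3-colorings: 9 of 3^10, det 9 — tricolorable
note: det 9 = |V(-1)|; divisible by 3, so tricolorable


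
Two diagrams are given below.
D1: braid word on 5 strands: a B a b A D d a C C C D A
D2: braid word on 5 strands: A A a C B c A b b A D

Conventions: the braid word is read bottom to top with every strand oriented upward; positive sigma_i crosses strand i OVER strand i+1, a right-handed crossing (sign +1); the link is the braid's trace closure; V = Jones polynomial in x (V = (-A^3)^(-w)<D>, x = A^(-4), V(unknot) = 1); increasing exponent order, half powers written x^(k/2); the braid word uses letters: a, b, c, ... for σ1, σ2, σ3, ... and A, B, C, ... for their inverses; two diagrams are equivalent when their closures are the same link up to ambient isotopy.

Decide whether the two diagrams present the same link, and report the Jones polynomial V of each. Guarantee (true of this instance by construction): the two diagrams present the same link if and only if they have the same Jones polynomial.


equivalent: no
D1 (bracket A^-7 + A^-3 + A - A^9; 13 crossings at w = -3): V = x^(-9/2) - x^(-5/2) - x^(-3/2) - x^(-1/2)
V(D2) = x^(-7/2) - x^(-5/2) + x^(-3/2) - 2x^(-1/2) - x^(3/2)  [11 crossings, <D> = A^-15 + 2A^-7 - A^-3 + A - A^5, w = -3]
observation: V(x) takes 2 values over 2 diagrams, fixing the grouping


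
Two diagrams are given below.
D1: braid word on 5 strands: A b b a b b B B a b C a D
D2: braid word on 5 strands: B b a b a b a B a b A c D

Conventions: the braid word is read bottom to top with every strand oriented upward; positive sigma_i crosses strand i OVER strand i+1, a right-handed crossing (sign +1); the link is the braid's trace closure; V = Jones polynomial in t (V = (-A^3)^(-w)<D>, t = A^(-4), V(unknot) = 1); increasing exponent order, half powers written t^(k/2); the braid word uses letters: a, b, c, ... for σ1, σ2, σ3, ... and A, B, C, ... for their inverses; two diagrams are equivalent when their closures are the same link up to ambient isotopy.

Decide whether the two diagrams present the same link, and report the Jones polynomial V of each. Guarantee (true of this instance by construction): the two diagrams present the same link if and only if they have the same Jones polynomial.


same link: yes
V(D1) = -t^(3/2) - 2t^(7/2) + t^(9/2) - t^(11/2) + t^(13/2)  [13 crossings, <D> = -A^-17 + A^-13 - A^-9 + 2A^-5 + A^3, w = +3]
V(D2) = -t^(3/2) - 2t^(7/2) + t^(9/2) - t^(11/2) + t^(13/2)  (w +5, c 13, <D> = -A^-11 + A^-7 - A^-3 + 2A + A^9)
note: from 13 to 13 crossings by R-moves: one link, two diagrams


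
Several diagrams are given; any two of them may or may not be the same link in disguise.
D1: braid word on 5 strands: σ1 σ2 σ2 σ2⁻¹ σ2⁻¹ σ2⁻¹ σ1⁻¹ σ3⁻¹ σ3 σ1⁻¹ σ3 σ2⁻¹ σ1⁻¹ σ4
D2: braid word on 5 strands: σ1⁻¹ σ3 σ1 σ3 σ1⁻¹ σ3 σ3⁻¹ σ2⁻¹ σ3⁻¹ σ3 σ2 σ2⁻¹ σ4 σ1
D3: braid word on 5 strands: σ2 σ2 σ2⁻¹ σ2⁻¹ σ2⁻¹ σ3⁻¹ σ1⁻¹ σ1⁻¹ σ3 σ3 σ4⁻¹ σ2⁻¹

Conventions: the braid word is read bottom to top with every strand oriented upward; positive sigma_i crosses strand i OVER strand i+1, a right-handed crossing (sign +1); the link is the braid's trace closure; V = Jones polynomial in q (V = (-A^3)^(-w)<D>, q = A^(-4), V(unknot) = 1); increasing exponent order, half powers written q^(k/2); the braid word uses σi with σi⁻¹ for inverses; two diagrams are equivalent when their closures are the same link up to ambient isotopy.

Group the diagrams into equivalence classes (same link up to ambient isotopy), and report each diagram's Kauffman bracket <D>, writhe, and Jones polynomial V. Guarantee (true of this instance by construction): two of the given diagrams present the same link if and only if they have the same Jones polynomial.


equivalence classes: {D1, D3} | {D2}
D1 (bracket A^-2 + 2A^6 + A^14; 14 crossings at w = -2): V = q^-5 + 2q^-3 + q^-1
V(D2) = 1 + q + q^2 + q^3  [14 crossings, <D> = A^-6 + A^-2 + A^2 + A^6, w = +2]
V(D3) = q^-5 + 2q^-3 + q^-1  (w -4, c 12, <D> = A^-8 + 2 + A^8)
observation: 2 classes among 3 diagrams; unequal V(q) rules out equality


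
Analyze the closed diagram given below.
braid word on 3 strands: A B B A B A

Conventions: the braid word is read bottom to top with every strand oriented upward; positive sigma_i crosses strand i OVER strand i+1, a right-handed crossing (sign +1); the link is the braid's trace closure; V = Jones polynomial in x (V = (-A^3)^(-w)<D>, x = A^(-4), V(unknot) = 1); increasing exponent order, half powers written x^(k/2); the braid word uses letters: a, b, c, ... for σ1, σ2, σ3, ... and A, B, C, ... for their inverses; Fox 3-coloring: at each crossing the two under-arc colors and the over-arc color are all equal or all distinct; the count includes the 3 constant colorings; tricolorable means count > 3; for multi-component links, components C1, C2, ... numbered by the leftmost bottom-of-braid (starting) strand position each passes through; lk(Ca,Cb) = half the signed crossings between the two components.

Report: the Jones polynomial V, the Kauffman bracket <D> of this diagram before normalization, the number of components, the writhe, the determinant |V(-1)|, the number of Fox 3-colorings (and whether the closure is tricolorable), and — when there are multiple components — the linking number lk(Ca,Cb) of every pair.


V = -x^-7 + x^-6 - x^-5 + x^-4 + x^-2
<D> = A^-10 + A^-2 - A^2 + A^6 - A^10 (w = -6)
1 component over 6 crossings, w = -6
3 Fox colorings among 3^6, |V(-1)| = 5: not tricolorable
why: |V(-1)| = 5: so not tricolorable, since 3 does not divide 5


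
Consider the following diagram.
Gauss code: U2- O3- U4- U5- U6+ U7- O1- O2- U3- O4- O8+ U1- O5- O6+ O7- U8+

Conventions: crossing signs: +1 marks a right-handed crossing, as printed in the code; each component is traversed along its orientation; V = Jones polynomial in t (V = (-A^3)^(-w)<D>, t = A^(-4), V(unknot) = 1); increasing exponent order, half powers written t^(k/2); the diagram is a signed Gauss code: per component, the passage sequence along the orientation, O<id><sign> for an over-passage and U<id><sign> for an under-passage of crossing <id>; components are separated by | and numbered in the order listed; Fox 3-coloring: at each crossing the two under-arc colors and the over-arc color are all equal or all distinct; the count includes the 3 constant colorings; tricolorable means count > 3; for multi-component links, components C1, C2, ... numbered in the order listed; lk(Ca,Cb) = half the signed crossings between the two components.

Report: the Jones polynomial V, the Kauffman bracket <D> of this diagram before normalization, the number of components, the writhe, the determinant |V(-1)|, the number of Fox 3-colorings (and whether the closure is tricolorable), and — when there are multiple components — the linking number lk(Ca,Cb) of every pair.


Jones polynomial: V(t) = -t^-6 + t^-5 - t^-4 + 2t^-3 - t^-2 + t^-1
<D> = A^-8 - A^-4 + 2 - A^4 + A^8 - A^12; writhe -4
components 1, writhe -4 (8 crossings)
3-colorings: 3 of 3^8, det 7 — not tricolorable
note: V spans 5 powers of t: at least 5 crossings in any diagram


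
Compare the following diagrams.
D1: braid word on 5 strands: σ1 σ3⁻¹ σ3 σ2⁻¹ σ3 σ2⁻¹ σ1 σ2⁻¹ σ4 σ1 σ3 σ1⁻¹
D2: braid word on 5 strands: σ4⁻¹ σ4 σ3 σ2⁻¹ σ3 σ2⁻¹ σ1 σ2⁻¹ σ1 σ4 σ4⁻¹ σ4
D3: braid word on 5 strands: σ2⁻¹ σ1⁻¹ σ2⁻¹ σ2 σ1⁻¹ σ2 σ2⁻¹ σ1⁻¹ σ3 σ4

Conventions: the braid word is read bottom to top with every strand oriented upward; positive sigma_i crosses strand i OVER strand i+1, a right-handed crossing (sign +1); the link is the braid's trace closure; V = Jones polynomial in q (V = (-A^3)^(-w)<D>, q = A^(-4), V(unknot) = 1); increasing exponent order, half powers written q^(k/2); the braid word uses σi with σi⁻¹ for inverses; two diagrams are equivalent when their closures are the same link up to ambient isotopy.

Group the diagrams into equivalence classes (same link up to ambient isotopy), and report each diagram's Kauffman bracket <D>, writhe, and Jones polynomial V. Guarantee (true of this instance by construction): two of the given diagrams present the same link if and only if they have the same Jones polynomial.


grouping into links: {D1, D2} | {D3}
V(D1) = -q^-3 + 3q^-2 - 3q^-1 + 4 - 4q + 3q^2 - 2q^3 + q^4  (w +2, c 12, <D> = A^-10 - 2A^-6 + 3A^-2 - 4A^2 + 4A^6 - 3A^10 + 3A^14 - A^18)
V(D2) = -q^-3 + 3q^-2 - 3q^-1 + 4 - 4q + 3q^2 - 2q^3 + q^4  (w +2, c 12, <D> = A^-10 - 2A^-6 + 3A^-2 - 4A^2 + 4A^6 - 3A^10 + 3A^14 - A^18)
D3 (bracket A^-2 + A^6 - A^10; 10 crossings at w = -2): V = -q^-4 + q^-3 + q^-1
why: 2 classes among 3 diagrams; unequal V(q) rules out equality


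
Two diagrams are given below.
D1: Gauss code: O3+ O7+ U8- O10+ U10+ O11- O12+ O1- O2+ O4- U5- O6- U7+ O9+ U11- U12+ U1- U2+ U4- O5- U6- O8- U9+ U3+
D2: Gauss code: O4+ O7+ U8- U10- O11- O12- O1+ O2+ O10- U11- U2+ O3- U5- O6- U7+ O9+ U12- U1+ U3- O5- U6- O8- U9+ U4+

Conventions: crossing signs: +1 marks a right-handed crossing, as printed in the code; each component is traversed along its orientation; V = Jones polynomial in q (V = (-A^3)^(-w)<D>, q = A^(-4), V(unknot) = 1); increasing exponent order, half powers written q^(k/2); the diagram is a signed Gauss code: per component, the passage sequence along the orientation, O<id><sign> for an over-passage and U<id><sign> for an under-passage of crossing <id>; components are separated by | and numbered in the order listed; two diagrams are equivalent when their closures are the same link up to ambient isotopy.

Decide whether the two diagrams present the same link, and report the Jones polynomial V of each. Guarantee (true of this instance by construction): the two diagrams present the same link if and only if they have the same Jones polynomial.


equivalent: yes
V(D1) = q^-5 - 2q^-4 + 2q^-3 - 2q^-2 + 2q^-1 - 1 + q  (w 0, c 12, <D> = A^-4 - 1 + 2A^4 - 2A^8 + 2A^12 - 2A^16 + A^20)
D2 (bracket A^-10 - A^-6 + 2A^-2 - 2A^2 + 2A^6 - 2A^10 + A^14; 12 crossings at w = -2): V = q^-5 - 2q^-4 + 2q^-3 - 2q^-2 + 2q^-1 - 1 + q
why: one V(q) for all 2 diagrams — one class (guaranteed)


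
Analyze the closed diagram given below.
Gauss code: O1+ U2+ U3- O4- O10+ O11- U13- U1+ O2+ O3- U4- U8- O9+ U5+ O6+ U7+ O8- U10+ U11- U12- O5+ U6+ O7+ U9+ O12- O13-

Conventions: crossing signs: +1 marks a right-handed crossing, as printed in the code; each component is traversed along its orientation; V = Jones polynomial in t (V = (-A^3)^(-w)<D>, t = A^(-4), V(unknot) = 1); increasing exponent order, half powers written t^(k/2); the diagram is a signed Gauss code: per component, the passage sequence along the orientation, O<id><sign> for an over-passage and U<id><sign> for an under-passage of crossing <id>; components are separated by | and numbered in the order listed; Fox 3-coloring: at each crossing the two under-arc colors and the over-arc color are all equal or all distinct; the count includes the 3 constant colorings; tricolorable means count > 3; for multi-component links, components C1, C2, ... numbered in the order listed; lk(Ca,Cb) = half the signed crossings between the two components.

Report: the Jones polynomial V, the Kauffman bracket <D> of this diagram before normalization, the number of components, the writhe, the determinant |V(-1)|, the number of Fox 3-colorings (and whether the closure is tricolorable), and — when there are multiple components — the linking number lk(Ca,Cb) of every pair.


Jones polynomial: V(t) = t^-1 - 1 + 2t - 2t^2 + 2t^3 - 2t^4 + t^5
<D> = -A^-17 + 2A^-13 - 2A^-9 + 2A^-5 - 2A^-1 + A^3 - A^7; writhe +1
components 1, writhe +1 (13 crossings)
3-colorings: 3 of 3^13, det 11 — not tricolorable
note: det 11 = |V(-1)|; not divisible by 3, so not tricolorable


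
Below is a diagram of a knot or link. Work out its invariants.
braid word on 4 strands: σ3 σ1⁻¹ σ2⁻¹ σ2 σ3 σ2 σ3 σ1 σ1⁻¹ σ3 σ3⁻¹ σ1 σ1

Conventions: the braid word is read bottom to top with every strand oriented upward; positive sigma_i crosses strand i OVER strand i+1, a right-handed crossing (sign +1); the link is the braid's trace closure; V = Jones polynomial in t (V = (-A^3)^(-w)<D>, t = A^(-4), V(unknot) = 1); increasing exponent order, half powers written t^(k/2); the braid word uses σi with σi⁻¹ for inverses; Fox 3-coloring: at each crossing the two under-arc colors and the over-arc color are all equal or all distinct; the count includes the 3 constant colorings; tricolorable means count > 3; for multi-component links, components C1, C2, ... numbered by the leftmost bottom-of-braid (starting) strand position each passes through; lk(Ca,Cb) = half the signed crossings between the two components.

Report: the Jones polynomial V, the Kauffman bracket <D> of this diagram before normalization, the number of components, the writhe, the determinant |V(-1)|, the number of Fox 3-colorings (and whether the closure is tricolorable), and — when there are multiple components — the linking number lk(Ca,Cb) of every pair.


Jones polynomial: V(t) = t + t^3 - t^4
<D> = A^-1 - A^3 - A^11; writhe +5
components 1, writhe +5 (13 crossings)
3-colorings: 9 of 3^13, det 3 — tricolorable
note: inverse pairs cancel, leaving σ3 σ1⁻¹ σ3 σ2 σ3 σ1 σ1


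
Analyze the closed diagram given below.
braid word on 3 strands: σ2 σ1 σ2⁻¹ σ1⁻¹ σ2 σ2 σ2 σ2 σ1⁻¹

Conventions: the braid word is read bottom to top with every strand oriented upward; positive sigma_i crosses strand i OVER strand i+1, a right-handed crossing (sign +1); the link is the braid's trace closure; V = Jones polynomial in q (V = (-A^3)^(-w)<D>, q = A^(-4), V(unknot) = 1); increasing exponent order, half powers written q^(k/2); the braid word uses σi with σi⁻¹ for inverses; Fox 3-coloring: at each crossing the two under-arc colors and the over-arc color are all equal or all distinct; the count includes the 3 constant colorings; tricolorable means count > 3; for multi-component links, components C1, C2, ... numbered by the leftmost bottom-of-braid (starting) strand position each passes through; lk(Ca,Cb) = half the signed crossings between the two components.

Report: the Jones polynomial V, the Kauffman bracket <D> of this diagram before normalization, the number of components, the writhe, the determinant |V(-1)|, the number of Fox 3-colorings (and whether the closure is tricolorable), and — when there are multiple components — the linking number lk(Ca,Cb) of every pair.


V = -q^(-1/2) - 2q^(3/2) + q^(5/2) - 2q^(7/2) + 2q^(9/2) - q^(11/2) + q^(13/2)
<D> = -A^-17 + A^-13 - 2A^-9 + 2A^-5 - A^-1 + 2A^3 + A^11 (w = +3)
2 components over 9 crossings, w = +3
lk(C1,C2): -1
3 Fox colorings among 3^9, |V(-1)| = 10: not tricolorable
why: the 1 component pair carries total linking -1


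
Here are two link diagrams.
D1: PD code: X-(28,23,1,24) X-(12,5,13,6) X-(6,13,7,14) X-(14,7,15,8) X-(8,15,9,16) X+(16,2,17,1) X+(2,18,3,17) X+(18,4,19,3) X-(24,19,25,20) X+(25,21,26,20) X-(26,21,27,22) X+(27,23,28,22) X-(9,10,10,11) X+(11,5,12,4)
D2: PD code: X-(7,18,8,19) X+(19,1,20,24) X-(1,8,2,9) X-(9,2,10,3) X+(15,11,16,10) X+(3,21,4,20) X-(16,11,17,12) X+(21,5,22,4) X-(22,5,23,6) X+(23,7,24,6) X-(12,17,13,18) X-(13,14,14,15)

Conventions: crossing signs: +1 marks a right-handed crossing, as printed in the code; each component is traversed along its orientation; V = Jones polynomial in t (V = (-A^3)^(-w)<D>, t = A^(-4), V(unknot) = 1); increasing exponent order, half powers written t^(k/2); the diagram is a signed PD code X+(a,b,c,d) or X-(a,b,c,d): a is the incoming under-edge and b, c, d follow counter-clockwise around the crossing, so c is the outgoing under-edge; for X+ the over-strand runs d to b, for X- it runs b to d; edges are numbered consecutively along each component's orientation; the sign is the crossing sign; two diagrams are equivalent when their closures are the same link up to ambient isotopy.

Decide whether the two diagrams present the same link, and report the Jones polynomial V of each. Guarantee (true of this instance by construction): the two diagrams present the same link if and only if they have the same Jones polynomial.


equivalent: no
V(D1) = -t^-3 + t^-2 - t^-1 + 3 - t + t^2 - t^3  (w -2, c 14, <D> = -A^-18 + A^-14 - A^-10 + 3A^-6 - A^-2 + A^2 - A^6)
V(D2) = -t^-3 + 2t^-2 - 2t^-1 + 3 - 2t + 2t^2 - t^3  [12 crossings, <D> = -A^-18 + 2A^-14 - 2A^-10 + 3A^-6 - 2A^-2 + 2A^2 - A^6, w = -2]
key observation: 2 classes among 2 diagrams; unequal V(t) rules out equality


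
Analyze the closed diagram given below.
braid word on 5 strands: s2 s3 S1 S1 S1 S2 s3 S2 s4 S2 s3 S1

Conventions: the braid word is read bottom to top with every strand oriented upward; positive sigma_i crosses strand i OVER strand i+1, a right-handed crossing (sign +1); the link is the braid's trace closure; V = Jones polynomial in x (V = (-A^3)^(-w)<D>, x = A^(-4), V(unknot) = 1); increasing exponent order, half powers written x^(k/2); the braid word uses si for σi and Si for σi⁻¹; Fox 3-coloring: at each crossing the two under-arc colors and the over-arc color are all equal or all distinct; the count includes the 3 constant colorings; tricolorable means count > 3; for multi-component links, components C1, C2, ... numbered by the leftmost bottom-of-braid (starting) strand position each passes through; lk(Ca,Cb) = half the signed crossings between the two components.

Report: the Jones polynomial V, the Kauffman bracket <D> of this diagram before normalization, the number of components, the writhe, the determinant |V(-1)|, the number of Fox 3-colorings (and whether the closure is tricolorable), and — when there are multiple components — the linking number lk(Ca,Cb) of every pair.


Jones polynomial: V(x) = -x^-8 + 3x^-7 - 5x^-6 + 7x^-5 - 8x^-4 + 8x^-3 - 7x^-2 + 5x^-1 - 2 + x
<D> = A^-10 - 2A^-6 + 5A^-2 - 7A^2 + 8A^6 - 8A^10 + 7A^14 - 5A^18 + 3A^22 - A^26; writhe -2
components 1, writhe -2 (12 crossings)
3-colorings: 3 of 3^12, det 47 — not tricolorable
note: w = -2 (over 12 crossings) is diagram-only; (-A^3)^(2) removes it from V


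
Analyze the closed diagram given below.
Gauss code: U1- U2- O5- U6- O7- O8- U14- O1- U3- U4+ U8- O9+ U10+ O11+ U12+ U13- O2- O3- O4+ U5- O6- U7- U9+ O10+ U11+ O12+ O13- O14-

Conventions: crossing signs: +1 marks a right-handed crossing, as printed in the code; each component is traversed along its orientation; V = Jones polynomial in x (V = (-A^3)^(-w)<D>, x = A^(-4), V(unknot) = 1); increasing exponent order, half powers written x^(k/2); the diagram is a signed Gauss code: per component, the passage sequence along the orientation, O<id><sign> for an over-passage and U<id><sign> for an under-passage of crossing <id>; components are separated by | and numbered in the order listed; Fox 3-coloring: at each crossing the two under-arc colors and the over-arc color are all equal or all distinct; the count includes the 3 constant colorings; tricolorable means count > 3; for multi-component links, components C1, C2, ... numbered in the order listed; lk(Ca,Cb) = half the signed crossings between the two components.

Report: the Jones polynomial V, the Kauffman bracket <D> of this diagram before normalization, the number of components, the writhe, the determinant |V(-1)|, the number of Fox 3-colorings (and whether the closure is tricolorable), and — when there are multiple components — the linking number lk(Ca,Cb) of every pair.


Jones polynomial: V(x) = -x^-8 + 2x^-7 - 3x^-6 + 4x^-5 - 5x^-4 + 5x^-3 - 3x^-2 + 3x^-1 - 1
<D> = -A^-12 + 3A^-8 - 3A^-4 + 5 - 5A^4 + 4A^8 - 3A^12 + 2A^16 - A^20; writhe -4
components 1, writhe -4 (14 crossings)
3-colorings: 9 of 3^14, det 27 — tricolorable
note: V spans 8 powers of x: at least 8 crossings in any diagram


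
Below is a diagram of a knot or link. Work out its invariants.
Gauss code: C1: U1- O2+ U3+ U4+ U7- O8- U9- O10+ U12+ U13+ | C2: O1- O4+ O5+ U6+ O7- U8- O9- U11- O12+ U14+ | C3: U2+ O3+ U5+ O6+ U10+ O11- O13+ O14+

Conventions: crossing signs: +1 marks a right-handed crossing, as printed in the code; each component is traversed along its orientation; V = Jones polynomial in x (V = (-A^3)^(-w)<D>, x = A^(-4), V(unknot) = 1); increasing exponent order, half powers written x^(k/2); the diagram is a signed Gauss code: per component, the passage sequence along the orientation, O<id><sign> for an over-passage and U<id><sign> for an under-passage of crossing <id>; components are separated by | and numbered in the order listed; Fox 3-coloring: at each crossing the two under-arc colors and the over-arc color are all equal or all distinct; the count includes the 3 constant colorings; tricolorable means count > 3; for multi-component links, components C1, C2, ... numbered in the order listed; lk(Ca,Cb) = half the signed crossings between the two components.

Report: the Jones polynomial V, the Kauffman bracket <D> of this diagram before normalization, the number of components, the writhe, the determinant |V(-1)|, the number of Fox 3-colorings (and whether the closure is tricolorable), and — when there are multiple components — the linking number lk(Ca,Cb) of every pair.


Jones polynomial: V(x) = 2x - x^2 + 3x^3 - 2x^4 + 2x^5 - x^6 + x^7
<D> = A^-16 - A^-12 + 2A^-8 - 2A^-4 + 3 - A^4 + 2A^8; writhe +4
components 3, writhe +4 (14 crossings)
linking number lk(C1,C2) = -1
lk(C1,C3): +2
lk(C2,C3) = +1
3-colorings: 9 of 3^14, det 12 — tricolorable
note: w = +4 shifts under R1 moves; the (-A^3)^(-4) factor cancels that in V


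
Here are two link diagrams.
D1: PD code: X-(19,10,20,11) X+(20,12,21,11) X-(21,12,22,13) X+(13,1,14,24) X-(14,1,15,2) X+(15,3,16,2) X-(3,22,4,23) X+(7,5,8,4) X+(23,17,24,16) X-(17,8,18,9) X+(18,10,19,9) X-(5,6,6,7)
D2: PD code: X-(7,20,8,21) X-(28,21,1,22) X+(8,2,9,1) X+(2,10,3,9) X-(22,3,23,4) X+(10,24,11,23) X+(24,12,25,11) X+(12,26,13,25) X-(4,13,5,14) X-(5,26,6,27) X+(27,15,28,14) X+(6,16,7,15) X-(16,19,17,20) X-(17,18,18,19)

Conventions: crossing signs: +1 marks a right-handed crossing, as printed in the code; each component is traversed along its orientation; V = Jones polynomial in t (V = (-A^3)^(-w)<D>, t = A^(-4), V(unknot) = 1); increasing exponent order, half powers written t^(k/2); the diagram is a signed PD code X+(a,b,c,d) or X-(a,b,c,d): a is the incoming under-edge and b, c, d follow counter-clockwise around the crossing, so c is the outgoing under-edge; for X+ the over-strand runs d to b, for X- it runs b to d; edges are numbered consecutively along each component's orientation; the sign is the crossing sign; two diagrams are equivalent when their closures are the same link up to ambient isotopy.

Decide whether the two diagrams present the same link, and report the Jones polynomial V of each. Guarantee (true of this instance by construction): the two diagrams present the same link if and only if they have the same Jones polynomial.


same link: no
V(D1) = t^-2 - t^-1 + 1 - t + t^2  [12 crossings, <D> = A^-8 - A^-4 + 1 - A^4 + A^8, w = 0]
V(D2) = t^-1 - 1 + 2t - 2t^2 + 2t^3 - 2t^4 + t^5  (w 0, c 14, <D> = A^-20 - 2A^-16 + 2A^-12 - 2A^-8 + 2A^-4 - 1 + A^4)
note: V(t) takes 2 values over 2 diagrams, fixing the grouping


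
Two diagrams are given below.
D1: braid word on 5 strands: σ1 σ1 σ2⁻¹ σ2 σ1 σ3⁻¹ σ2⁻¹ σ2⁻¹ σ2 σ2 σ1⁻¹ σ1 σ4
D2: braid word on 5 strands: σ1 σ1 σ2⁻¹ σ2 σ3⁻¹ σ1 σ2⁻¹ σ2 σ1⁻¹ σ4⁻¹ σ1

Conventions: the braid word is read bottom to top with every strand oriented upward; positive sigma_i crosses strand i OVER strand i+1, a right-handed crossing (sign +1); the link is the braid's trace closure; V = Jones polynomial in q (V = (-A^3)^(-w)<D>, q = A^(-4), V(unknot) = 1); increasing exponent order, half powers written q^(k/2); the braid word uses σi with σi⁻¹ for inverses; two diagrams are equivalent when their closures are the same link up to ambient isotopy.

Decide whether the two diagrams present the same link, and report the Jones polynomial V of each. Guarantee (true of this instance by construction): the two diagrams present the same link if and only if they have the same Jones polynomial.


equivalent: yes
D1 (bracket -A^-9 + A^-1 + A^3 + A^7; 13 crossings at w = +3): V = -q^(1/2) - q^(3/2) - q^(5/2) + q^(9/2)
V(D2) = -q^(1/2) - q^(3/2) - q^(5/2) + q^(9/2)  (w +1, c 11, <D> = -A^-15 + A^-7 + A^-3 + A)
key observation: from 13 to 11 crossings by R-moves: one link, two diagrams


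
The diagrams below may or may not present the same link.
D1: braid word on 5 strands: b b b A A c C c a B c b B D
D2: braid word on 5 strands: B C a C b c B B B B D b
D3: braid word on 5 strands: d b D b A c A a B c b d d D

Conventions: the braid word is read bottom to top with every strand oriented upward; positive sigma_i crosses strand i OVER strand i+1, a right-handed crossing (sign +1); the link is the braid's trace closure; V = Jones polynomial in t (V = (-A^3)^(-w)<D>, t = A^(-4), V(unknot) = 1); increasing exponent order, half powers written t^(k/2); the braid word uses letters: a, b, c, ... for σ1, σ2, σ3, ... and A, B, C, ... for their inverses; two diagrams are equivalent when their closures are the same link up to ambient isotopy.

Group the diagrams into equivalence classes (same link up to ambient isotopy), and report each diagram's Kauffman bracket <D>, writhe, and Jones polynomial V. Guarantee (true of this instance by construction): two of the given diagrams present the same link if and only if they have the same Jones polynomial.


equivalence classes: {D1, D3} | {D2}
D1 (bracket -A^-18 + A^-14 - A^-10 + 2A^-6 - A^-2 + A^2; 14 crossings at w = +2): V = t - t^2 + 2t^3 - t^4 + t^5 - t^6
V(D2) = -t^-7 + t^-6 - t^-5 + t^-4 + t^-2  [12 crossings, <D> = A^-4 + A^4 - A^8 + A^12 - A^16, w = -4]
D3 (bracket -A^-12 + A^-8 - A^-4 + 2 - A^4 + A^8; 14 crossings at w = +4): V = t - t^2 + 2t^3 - t^4 + t^5 - t^6
key observation: 2 values of V(t) split the 3 diagrams


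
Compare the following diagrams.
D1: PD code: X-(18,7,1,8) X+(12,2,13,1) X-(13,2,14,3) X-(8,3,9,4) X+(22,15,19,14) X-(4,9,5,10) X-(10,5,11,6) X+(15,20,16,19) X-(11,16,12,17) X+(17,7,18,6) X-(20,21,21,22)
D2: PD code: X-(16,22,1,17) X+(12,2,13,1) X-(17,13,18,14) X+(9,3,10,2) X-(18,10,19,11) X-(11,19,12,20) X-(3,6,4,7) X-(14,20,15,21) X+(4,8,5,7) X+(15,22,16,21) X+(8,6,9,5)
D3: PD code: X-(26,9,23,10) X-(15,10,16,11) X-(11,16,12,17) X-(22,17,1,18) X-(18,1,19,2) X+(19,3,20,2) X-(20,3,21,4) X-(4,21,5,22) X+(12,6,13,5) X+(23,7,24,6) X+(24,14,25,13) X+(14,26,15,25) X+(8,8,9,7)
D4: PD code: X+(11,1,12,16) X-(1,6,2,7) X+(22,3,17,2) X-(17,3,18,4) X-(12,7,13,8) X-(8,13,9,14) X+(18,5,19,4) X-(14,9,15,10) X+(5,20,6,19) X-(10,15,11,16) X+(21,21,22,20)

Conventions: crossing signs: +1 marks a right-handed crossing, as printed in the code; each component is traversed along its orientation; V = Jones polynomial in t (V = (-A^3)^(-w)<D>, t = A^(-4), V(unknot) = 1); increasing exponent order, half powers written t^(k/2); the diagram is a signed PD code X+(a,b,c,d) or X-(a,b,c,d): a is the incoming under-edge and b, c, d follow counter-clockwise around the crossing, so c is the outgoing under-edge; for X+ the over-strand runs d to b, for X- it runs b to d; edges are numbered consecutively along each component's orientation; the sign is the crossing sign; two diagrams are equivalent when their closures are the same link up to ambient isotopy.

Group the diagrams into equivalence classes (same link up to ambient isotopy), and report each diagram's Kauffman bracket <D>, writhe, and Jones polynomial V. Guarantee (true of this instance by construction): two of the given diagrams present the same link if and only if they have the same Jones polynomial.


equivalence classes: {D1, D3, D4} | {D2}
D1 (bracket A^-15 + 2A^-7 - A^-3 + A - A^5; 11 crossings at w = -3): V = t^(-7/2) - t^(-5/2) + t^(-3/2) - 2t^(-1/2) - t^(3/2)
V(D2) = -t^(-9/2) - t^(-5/2) + t^(-3/2) - t^(-1/2)  [11 crossings, <D> = A^-1 - A^3 + A^7 + A^15, w = -1]
D3 (bracket A^-9 + 2A^-1 - A^3 + A^7 - A^11; 13 crossings at w = -1): V = t^(-7/2) - t^(-5/2) + t^(-3/2) - 2t^(-1/2) - t^(3/2)
V(D4) = t^(-7/2) - t^(-5/2) + t^(-3/2) - 2t^(-1/2) - t^(3/2)  (w -1, c 11, <D> = A^-9 + 2A^-1 - A^3 + A^7 - A^11)
key observation: 2 classes among 4 diagrams; unequal V(t) rules out equality


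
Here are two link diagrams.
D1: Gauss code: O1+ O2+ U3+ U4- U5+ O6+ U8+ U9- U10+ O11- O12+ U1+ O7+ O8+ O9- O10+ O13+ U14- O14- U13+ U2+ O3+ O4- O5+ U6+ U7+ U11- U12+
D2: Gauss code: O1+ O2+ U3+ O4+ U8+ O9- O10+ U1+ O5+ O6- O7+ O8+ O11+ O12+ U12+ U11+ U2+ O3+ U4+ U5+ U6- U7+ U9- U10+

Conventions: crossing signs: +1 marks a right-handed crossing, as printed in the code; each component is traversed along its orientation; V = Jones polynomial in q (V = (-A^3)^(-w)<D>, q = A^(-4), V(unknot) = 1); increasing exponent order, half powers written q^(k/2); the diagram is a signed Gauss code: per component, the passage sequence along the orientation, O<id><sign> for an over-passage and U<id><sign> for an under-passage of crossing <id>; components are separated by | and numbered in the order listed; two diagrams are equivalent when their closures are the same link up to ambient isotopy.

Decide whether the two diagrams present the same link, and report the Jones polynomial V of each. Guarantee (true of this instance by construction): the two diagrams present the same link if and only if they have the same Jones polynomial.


same link: yes
V(D1) = q^2 + q^4 - q^5 + q^6 - q^7  [14 crossings, <D> = -A^-10 + A^-6 - A^-2 + A^2 + A^10, w = +6]
V(D2) = q^2 + q^4 - q^5 + q^6 - q^7  [12 crossings, <D> = -A^-4 + 1 - A^4 + A^8 + A^16, w = +8]
insight: one V(q) for all 2 diagrams — one class (guaranteed)
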